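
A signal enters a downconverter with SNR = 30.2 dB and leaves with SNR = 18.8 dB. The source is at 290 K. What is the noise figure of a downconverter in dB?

NF (dB) = SNR_in(dB) − SNR_out(dB) when the source is at T₀
NF = 30.2 − 18.8 = 11.4 dB

11.4 dB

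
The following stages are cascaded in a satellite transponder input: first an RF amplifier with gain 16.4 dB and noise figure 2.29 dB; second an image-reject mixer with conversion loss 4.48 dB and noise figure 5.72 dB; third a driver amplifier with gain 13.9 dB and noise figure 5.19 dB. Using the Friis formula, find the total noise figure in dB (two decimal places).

2.80 dB

Convert to linear (a loss of L dB is a gain of −L dB): F_i = 10^(NF_i/10), G_i = 10^(G_i,dB/10)
  Stage 1: F_1 = 10^(2.29/10) = 1.694, G_1 = 10^(16.4/10) = 43.65
  Stage 2: F_2 = 10^(5.72/10) = 3.733, G_2 = 10^(−4.48/10) = 0.3565
  Stage 3: F_3 = 10^(5.19/10) = 3.304, G_3 = 10^(13.9/10) = 24.55
Friis cascade:
  F = 1.694 + (3.733 − 1)/43.65 + (3.304 − 1)/15.56 = 1.905
NF = 10 log₁₀(1.905) = 2.80 dB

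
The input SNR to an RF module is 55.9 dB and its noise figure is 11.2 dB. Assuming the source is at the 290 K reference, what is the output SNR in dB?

By definition F = SNR_in/SNR_out, so in dB: SNR_out = SNR_in − NF
SNR_out = 55.9 − 11.2 = 44.7 dB

44.7 dB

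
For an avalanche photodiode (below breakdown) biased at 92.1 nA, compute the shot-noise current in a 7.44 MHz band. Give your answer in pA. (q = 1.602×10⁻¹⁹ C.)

I_n = √(2qI·B)
2qI·B = 2 × 1.602×10⁻¹⁹ × 9.21×10⁻⁸ × 7.44×10⁶ = 2.20×10⁻¹⁹ A²
I_n = √(2.20×10⁻¹⁹) = 4.69×10⁻¹⁰ A = 469 pA

469 pA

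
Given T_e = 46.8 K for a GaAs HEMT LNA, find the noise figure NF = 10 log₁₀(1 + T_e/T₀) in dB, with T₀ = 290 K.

F = 1 + T_e/T₀ = 1 + 46.8/290 = 1.16138
NF = 10 log₁₀(1.16138) = 0.650 dB

0.650 dB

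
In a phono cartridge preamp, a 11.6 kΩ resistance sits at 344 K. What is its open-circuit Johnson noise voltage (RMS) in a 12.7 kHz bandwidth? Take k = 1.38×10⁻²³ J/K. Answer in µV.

V_n = √(4kTRB)
4kTRB = 4 × 1.38×10⁻²³ × 344 × 1.16×10⁴ × 1.27×10⁴ = 2.80×10⁻¹² V²
V_n = √(2.80×10⁻¹²) = 1.67×10⁻⁶ V = 1.67 µV

1.67 µV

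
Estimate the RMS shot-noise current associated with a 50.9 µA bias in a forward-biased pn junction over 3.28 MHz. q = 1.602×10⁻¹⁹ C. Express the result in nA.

7.31 nA

I_n = √(2qI·B)
2qI·B = 2 × 1.602×10⁻¹⁹ × 5.09×10⁻⁵ × 3.28×10⁶ = 5.35×10⁻¹⁷ A²
I_n = √(5.35×10⁻¹⁷) = 7.31×10⁻⁹ A = 7.31 nA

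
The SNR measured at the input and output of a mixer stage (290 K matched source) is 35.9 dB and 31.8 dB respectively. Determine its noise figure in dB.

NF (dB) = SNR_in(dB) − SNR_out(dB) when the source is at T₀
NF = 35.9 − 31.8 = 4.1 dB

4.1 dB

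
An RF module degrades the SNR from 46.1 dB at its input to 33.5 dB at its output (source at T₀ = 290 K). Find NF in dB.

NF (dB) = SNR_in(dB) − SNR_out(dB) when the source is at T₀
NF = 46.1 − 33.5 = 12.6 dB

12.6 dB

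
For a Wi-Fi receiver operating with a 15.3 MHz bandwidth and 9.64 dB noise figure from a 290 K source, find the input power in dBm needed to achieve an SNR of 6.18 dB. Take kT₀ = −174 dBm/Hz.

−86.3 dBm

Sensitivity = −174 + 10 log₁₀(B) + NF + SNR_min
= −174 + 71.85 + 9.64 + 6.18
= −86.33 dBm → −86.3 dBm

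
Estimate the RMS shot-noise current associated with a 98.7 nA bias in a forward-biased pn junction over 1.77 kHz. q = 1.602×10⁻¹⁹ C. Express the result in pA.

I_n = √(2qI·B)
2qI·B = 2 × 1.602×10⁻¹⁹ × 9.87×10⁻⁸ × 1.77×10³ = 5.60×10⁻²³ A²
I_n = √(5.60×10⁻²³) = 7.48×10⁻¹² A = 7.48 pA

7.48 pA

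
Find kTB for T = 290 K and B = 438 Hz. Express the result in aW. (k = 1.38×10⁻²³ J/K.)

1.75 aW

P_n = kTB = 1.38×10⁻²³ × 290 × 4.38×10² = 1.75×10⁻¹⁸ W = 1.75 aW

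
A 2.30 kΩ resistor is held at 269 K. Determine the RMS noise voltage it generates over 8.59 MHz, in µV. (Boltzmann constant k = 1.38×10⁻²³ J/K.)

17.1 µV

V_n = √(4kTRB)
4kTRB = 4 × 1.38×10⁻²³ × 269 × 2.30×10³ × 8.59×10⁶ = 2.93×10⁻¹⁰ V²
V_n = √(2.93×10⁻¹⁰) = 1.71×10⁻⁵ V = 17.1 µV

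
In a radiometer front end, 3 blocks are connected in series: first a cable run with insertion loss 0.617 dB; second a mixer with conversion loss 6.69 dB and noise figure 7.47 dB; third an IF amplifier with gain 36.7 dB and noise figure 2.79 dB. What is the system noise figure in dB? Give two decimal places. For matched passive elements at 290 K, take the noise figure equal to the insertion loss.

10.52 dB

Convert to linear (a loss of L dB is a gain of −L dB): F_i = 10^(NF_i/10), G_i = 10^(G_i,dB/10)
  Stage 1: F_1 = 10^(0.617/10) = 1.153, G_1 = 10^(−0.617/10) = 0.8676
  Stage 2: F_2 = 10^(7.47/10) = 5.585, G_2 = 10^(−6.69/10) = 0.2143
  Stage 3: F_3 = 10^(2.79/10) = 1.901, G_3 = 10^(36.7/10) = 4677
Friis cascade:
  F = 1.153 + (5.585 − 1)/0.8676 + (1.901 − 1)/0.1859 = 11.28
NF = 10 log₁₀(11.28) = 10.52 dB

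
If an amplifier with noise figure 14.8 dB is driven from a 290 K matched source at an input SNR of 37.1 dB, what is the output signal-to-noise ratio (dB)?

22.3 dB

By definition F = SNR_in/SNR_out, so in dB: SNR_out = SNR_in − NF
SNR_out = 37.1 − 14.8 = 22.3 dB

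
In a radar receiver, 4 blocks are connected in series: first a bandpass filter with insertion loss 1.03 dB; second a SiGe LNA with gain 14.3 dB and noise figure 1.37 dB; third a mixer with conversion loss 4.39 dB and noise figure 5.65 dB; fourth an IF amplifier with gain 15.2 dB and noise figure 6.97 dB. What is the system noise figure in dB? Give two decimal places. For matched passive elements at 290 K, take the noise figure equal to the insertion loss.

Convert to linear (a loss of L dB is a gain of −L dB): F_i = 10^(NF_i/10), G_i = 10^(G_i,dB/10)
  Stage 1: F_1 = 10^(1.03/10) = 1.268, G_1 = 10^(−1.03/10) = 0.7889
  Stage 2: F_2 = 10^(1.37/10) = 1.371, G_2 = 10^(14.3/10) = 26.92
  Stage 3: F_3 = 10^(5.65/10) = 3.673, G_3 = 10^(−4.39/10) = 0.3639
  Stage 4: F_4 = 10^(6.97/10) = 4.977, G_4 = 10^(15.2/10) = 33.11
Friis cascade:
  F = 1.268 + (1.371 − 1)/0.7889 + (3.673 − 1)/21.23 + (4.977 − 1)/7.727 = 2.378
NF = 10 log₁₀(2.378) = 3.76 dB

3.76 dB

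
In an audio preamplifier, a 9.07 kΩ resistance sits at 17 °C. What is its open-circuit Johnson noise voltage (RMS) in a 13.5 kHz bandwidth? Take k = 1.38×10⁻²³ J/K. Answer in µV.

T = 17 °C + 273.15 = 290.15 K
V_n = √(4kTRB)
4kTRB = 4 × 1.38×10⁻²³ × 290.15 × 9.07×10³ × 1.35×10⁴ = 1.96×10⁻¹² V²
V_n = √(1.96×10⁻¹²) = 1.40×10⁻⁶ V = 1.40 µV

1.40 µV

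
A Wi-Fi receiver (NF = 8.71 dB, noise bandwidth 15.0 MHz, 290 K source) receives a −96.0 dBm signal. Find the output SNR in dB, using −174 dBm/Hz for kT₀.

−2.5 dB

Noise floor: N = −174 + 10 log₁₀(B) + NF
10 log₁₀(1.50×10⁷) = 71.76 dB
N = −174 + 71.76 + 8.71 = −93.53 dBm
SNR = P_sig − N = −96.0 − (−93.53) = −2.47 dB → −2.5 dB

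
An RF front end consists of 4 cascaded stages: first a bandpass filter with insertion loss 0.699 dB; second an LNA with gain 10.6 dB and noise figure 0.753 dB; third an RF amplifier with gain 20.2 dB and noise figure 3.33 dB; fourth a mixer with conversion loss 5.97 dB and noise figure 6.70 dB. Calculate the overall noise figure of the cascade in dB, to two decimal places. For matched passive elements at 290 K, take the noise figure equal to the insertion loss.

Convert to linear (a loss of L dB is a gain of −L dB): F_i = 10^(NF_i/10), G_i = 10^(G_i,dB/10)
  Stage 1: F_1 = 10^(0.699/10) = 1.175, G_1 = 10^(−0.699/10) = 0.8513
  Stage 2: F_2 = 10^(0.753/10) = 1.189, G_2 = 10^(10.6/10) = 11.48
  Stage 3: F_3 = 10^(3.33/10) = 2.153, G_3 = 10^(20.2/10) = 104.7
  Stage 4: F_4 = 10^(6.70/10) = 4.677, G_4 = 10^(−5.97/10) = 0.2529
Friis cascade:
  F = 1.175 + (1.189 − 1)/0.8513 + (2.153 − 1)/9.775 + (4.677 − 1)/1024 = 1.519
NF = 10 log₁₀(1.519) = 1.81 dB

1.81 dB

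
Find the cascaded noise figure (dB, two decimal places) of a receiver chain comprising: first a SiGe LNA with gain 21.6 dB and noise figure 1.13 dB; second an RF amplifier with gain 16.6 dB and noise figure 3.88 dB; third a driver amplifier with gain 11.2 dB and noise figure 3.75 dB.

1.16 dB

Convert to linear (a loss of L dB is a gain of −L dB): F_i = 10^(NF_i/10), G_i = 10^(G_i,dB/10)
  Stage 1: F_1 = 10^(1.13/10) = 1.297, G_1 = 10^(21.6/10) = 144.5
  Stage 2: F_2 = 10^(3.88/10) = 2.443, G_2 = 10^(16.6/10) = 45.71
  Stage 3: F_3 = 10^(3.75/10) = 2.371, G_3 = 10^(11.2/10) = 13.18
Friis cascade:
  F = 1.297 + (2.443 − 1)/144.5 + (2.371 − 1)/6607 = 1.307
NF = 10 log₁₀(1.307) = 1.16 dB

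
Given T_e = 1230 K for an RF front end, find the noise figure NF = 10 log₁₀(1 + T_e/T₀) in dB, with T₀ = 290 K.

F = 1 + T_e/T₀ = 1 + 1230/290 = 5.24138
NF = 10 log₁₀(5.24138) = 7.19 dB

7.19 dB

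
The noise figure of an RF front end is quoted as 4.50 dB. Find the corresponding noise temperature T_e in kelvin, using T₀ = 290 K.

F = 10^(4.50/10) = 2.81838
T_e = (F − 1)·T₀ = (2.81838 − 1) × 290 = 527 K

527 K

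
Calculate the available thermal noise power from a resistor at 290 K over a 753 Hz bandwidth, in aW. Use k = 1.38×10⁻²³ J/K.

3.01 aW

P_n = kTB = 1.38×10⁻²³ × 290 × 7.53×10² = 3.01×10⁻¹⁸ W = 3.01 aW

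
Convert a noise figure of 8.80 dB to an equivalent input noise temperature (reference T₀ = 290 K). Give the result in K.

1910 K

F = 10^(8.80/10) = 7.58578
T_e = (F − 1)·T₀ = (7.58578 − 1) × 290 = 1910 K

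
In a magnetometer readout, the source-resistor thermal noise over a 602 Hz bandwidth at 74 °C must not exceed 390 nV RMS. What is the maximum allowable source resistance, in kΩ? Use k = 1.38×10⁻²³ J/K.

13.2 kΩ

T = 74 °C + 273.15 = 347.15 K
Johnson–Nyquist: V_n = √(4kTRB) ⇒ R = V_n² / (4kTB)
4kTB = 4 × 1.38×10⁻²³ × 347.15 × 6.02×10² = 1.15×10⁻¹⁷
R = (3.90×10⁻⁷)² / 1.15×10⁻¹⁷ = 1.32×10⁴ Ω = 13.2 kΩ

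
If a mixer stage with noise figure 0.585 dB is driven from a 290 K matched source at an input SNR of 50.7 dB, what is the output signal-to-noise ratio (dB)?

By definition F = SNR_in/SNR_out, so in dB: SNR_out = SNR_in − NF
SNR_out = 50.7 − 0.585 = 50.115 dB

50.115 dB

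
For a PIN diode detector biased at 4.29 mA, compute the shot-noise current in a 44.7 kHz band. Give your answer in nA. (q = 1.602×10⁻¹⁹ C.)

I_n = √(2qI·B)
2qI·B = 2 × 1.602×10⁻¹⁹ × 4.29×10⁻³ × 4.47×10⁴ = 6.14×10⁻¹⁷ A²
I_n = √(6.14×10⁻¹⁷) = 7.84×10⁻⁹ A = 7.84 nA

7.84 nA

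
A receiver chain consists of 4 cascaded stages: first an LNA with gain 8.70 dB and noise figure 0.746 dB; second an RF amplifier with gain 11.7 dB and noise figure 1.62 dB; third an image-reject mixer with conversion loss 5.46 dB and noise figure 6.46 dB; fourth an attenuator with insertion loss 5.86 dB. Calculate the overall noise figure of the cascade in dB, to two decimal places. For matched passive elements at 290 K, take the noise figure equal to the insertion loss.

1.37 dB

Convert to linear (a loss of L dB is a gain of −L dB): F_i = 10^(NF_i/10), G_i = 10^(G_i,dB/10)
  Stage 1: F_1 = 10^(0.746/10) = 1.187, G_1 = 10^(8.70/10) = 7.413
  Stage 2: F_2 = 10^(1.62/10) = 1.452, G_2 = 10^(11.7/10) = 14.79
  Stage 3: F_3 = 10^(6.46/10) = 4.426, G_3 = 10^(−5.46/10) = 0.2844
  Stage 4: F_4 = 10^(5.86/10) = 3.855, G_4 = 10^(−5.86/10) = 0.2594
Friis cascade:
  F = 1.187 + (1.452 − 1)/7.413 + (4.426 − 1)/109.6 + (3.855 − 1)/31.19 = 1.371
NF = 10 log₁₀(1.371) = 1.37 dB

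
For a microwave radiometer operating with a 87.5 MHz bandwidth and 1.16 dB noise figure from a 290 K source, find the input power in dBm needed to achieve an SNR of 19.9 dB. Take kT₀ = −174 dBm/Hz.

Sensitivity = −174 + 10 log₁₀(B) + NF + SNR_min
= −174 + 79.42 + 1.16 + 19.9
= −73.52 dBm → −73.5 dBm

−73.5 dBm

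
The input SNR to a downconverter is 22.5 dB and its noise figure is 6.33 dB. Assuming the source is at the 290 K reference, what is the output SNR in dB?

16.17 dB

By definition F = SNR_in/SNR_out, so in dB: SNR_out = SNR_in − NF
SNR_out = 22.5 − 6.33 = 16.17 dB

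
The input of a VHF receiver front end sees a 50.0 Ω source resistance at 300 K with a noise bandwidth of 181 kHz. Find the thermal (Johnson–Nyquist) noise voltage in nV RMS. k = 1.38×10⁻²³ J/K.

V_n = √(4kTRB)
4kTRB = 4 × 1.38×10⁻²³ × 300 × 5.00×10¹ × 1.81×10⁵ = 1.50×10⁻¹³ V²
V_n = √(1.50×10⁻¹³) = 3.87×10⁻⁷ V = 387 nV

387 nV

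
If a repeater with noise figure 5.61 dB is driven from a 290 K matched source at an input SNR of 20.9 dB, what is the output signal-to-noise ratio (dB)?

By definition F = SNR_in/SNR_out, so in dB: SNR_out = SNR_in − NF
SNR_out = 20.9 − 5.61 = 15.29 dB

15.29 dB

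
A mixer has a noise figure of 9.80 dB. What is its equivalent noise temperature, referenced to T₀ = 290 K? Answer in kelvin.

F = 10^(9.80/10) = 9.54993
T_e = (F − 1)·T₀ = (9.54993 − 1) × 290 = 2479 K

2479 K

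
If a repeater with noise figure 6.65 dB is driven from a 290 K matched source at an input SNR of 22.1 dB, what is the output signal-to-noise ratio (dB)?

15.45 dB

By definition F = SNR_in/SNR_out, so in dB: SNR_out = SNR_in − NF
SNR_out = 22.1 − 6.65 = 15.45 dB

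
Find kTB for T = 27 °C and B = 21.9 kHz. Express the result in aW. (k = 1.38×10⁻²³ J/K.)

T = 27 °C + 273.15 = 300.15 K
P_n = kTB = 1.38×10⁻²³ × 300.15 × 2.19×10⁴ = 9.07×10⁻¹⁷ W = 90.7 aW

90.7 aW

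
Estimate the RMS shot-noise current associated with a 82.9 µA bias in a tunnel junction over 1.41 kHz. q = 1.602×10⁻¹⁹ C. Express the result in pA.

I_n = √(2qI·B)
2qI·B = 2 × 1.602×10⁻¹⁹ × 8.29×10⁻⁵ × 1.41×10³ = 3.75×10⁻²⁰ A²
I_n = √(3.75×10⁻²⁰) = 1.94×10⁻¹⁰ A = 194 pA

194 pA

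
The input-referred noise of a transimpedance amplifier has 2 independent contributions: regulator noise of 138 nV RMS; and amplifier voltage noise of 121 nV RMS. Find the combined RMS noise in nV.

184 nV

Uncorrelated sources add in power (mean-square): V_tot = √(ΣV_i²)
V_tot = √[(1.38×10⁻⁷)² + (1.21×10⁻⁷)²] = 1.84×10⁻⁷ V = 184 nV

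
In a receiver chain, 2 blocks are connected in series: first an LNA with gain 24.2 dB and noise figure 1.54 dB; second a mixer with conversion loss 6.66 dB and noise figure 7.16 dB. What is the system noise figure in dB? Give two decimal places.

1.59 dB

Convert to linear (a loss of L dB is a gain of −L dB): F_i = 10^(NF_i/10), G_i = 10^(G_i,dB/10)
  Stage 1: F_1 = 10^(1.54/10) = 1.426, G_1 = 10^(24.2/10) = 263.0
  Stage 2: F_2 = 10^(7.16/10) = 5.200, G_2 = 10^(−6.66/10) = 0.2158
Friis cascade:
  F = 1.426 + (5.200 − 1)/263.0 = 1.442
NF = 10 log₁₀(1.442) = 1.59 dB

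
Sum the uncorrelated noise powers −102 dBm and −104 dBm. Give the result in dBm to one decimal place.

Convert to linear, add, convert back:
P₁ = 6.31×10⁻¹⁴ W, P₂ = 3.98×10⁻¹⁴ W
P_tot = 1.03×10⁻¹³ W → 10 log₁₀(P_tot / 10⁻³) = −99.9 dBm

−99.9 dBm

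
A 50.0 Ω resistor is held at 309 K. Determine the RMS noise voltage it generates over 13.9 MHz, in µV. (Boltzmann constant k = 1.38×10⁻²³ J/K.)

V_n = √(4kTRB)
4kTRB = 4 × 1.38×10⁻²³ × 309 × 5.00×10¹ × 1.39×10⁷ = 1.19×10⁻¹¹ V²
V_n = √(1.19×10⁻¹¹) = 3.44×10⁻⁶ V = 3.44 µV

3.44 µV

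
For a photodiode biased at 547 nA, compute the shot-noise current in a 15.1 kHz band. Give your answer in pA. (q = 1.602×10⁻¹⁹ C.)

51.4 pA

I_n = √(2qI·B)
2qI·B = 2 × 1.602×10⁻¹⁹ × 5.47×10⁻⁷ × 1.51×10⁴ = 2.65×10⁻²¹ A²
I_n = √(2.65×10⁻²¹) = 5.14×10⁻¹¹ A = 51.4 pA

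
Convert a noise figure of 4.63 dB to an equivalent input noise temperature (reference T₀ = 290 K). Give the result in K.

F = 10^(4.63/10) = 2.90402
T_e = (F − 1)·T₀ = (2.90402 − 1) × 290 = 552 K

552 K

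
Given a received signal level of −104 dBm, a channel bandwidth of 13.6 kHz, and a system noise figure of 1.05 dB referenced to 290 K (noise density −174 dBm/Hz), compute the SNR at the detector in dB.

Noise floor: N = −174 + 10 log₁₀(B) + NF
10 log₁₀(1.36×10⁴) = 41.34 dB
N = −174 + 41.34 + 1.05 = −131.61 dBm
SNR = P_sig − N = −104 − (−131.61) = 27.61 dB → 27.6 dB

27.6 dB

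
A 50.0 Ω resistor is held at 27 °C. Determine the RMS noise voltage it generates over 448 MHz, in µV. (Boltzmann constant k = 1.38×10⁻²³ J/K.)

T = 27 °C + 273.15 = 300.15 K
V_n = √(4kTRB)
4kTRB = 4 × 1.38×10⁻²³ × 300.15 × 5.00×10¹ × 4.48×10⁸ = 3.71×10⁻¹⁰ V²
V_n = √(3.71×10⁻¹⁰) = 1.93×10⁻⁵ V = 19.3 µV

19.3 µV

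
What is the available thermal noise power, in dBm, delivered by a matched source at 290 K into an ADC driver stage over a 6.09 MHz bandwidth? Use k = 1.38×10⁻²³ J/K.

P_n = kTB = 1.38×10⁻²³ × 290 × 6.09×10⁶ = 2.44×10⁻¹⁴ W
In dBm: 10 log₁₀(2.44×10⁻¹⁴ / 10⁻³) = −106.1 dBm

−106.1 dBm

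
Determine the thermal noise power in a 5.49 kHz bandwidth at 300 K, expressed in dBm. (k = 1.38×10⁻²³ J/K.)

P_n = kTB = 1.38×10⁻²³ × 300 × 5.49×10³ = 2.27×10⁻¹⁷ W
In dBm: 10 log₁₀(2.27×10⁻¹⁷ / 10⁻³) = −136.4 dBm

−136.4 dBm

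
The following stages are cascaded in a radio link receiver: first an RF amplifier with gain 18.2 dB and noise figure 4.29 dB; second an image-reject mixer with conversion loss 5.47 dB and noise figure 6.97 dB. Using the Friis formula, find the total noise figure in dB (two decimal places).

4.39 dB

Convert to linear (a loss of L dB is a gain of −L dB): F_i = 10^(NF_i/10), G_i = 10^(G_i,dB/10)
  Stage 1: F_1 = 10^(4.29/10) = 2.685, G_1 = 10^(18.2/10) = 66.07
  Stage 2: F_2 = 10^(6.97/10) = 4.977, G_2 = 10^(−5.47/10) = 0.2838
Friis cascade:
  F = 2.685 + (4.977 − 1)/66.07 = 2.746
NF = 10 log₁₀(2.746) = 4.39 dB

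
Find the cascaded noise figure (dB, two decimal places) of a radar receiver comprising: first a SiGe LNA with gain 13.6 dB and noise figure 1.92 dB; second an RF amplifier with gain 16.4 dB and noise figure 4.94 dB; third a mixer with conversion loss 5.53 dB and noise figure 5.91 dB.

2.18 dB

Convert to linear (a loss of L dB is a gain of −L dB): F_i = 10^(NF_i/10), G_i = 10^(G_i,dB/10)
  Stage 1: F_1 = 10^(1.92/10) = 1.556, G_1 = 10^(13.6/10) = 22.91
  Stage 2: F_2 = 10^(4.94/10) = 3.119, G_2 = 10^(16.4/10) = 43.65
  Stage 3: F_3 = 10^(5.91/10) = 3.899, G_3 = 10^(−5.53/10) = 0.2799
Friis cascade:
  F = 1.556 + (3.119 − 1)/22.91 + (3.899 − 1)/1000 = 1.651
NF = 10 log₁₀(1.651) = 2.18 dB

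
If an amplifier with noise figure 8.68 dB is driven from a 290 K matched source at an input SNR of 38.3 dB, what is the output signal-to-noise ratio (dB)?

By definition F = SNR_in/SNR_out, so in dB: SNR_out = SNR_in − NF
SNR_out = 38.3 − 8.68 = 29.62 dB

29.62 dB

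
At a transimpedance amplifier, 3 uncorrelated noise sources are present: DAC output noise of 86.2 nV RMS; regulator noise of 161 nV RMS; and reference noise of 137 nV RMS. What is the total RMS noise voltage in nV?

Uncorrelated sources add in power (mean-square): V_tot = √(ΣV_i²)
V_tot = √[(8.62×10⁻⁸)² + (1.61×10⁻⁷)² + (1.37×10⁻⁷)²] = 2.28×10⁻⁷ V = 228 nV

228 nV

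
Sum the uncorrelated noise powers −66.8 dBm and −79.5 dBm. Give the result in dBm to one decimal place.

Convert to linear, add, convert back:
P₁ = 2.09×10⁻¹⁰ W, P₂ = 1.12×10⁻¹¹ W
P_tot = 2.20×10⁻¹⁰ W → 10 log₁₀(P_tot / 10⁻³) = −66.6 dBm

−66.6 dBm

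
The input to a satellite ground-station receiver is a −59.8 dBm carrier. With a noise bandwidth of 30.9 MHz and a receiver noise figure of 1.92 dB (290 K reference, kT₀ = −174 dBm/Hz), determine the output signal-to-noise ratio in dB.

37.4 dB

Noise floor: N = −174 + 10 log₁₀(B) + NF
10 log₁₀(3.09×10⁷) = 74.9 dB
N = −174 + 74.9 + 1.92 = −97.18 dBm
SNR = P_sig − N = −59.8 − (−97.18) = 37.38 dB → 37.4 dB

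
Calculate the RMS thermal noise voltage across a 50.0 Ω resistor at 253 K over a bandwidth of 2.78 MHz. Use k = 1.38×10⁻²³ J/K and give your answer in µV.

1.39 µV

V_n = √(4kTRB)
4kTRB = 4 × 1.38×10⁻²³ × 253 × 5.00×10¹ × 2.78×10⁶ = 1.94×10⁻¹² V²
V_n = √(1.94×10⁻¹²) = 1.39×10⁻⁶ V = 1.39 µV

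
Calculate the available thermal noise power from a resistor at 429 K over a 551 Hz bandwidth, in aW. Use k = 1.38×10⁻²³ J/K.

3.26 aW

P_n = kTB = 1.38×10⁻²³ × 429 × 5.51×10² = 3.26×10⁻¹⁸ W = 3.26 aW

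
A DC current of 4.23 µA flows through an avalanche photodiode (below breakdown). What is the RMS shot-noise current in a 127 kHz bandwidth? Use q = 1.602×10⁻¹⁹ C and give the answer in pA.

I_n = √(2qI·B)
2qI·B = 2 × 1.602×10⁻¹⁹ × 4.23×10⁻⁶ × 1.27×10⁵ = 1.72×10⁻¹⁹ A²
I_n = √(1.72×10⁻¹⁹) = 4.15×10⁻¹⁰ A = 415 pA

415 pA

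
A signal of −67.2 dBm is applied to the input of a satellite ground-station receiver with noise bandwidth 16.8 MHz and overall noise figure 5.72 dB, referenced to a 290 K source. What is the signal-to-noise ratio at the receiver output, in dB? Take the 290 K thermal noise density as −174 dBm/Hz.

28.8 dB

Noise floor: N = −174 + 10 log₁₀(B) + NF
10 log₁₀(1.68×10⁷) = 72.25 dB
N = −174 + 72.25 + 5.72 = −96.03 dBm
SNR = P_sig − N = −67.2 − (−96.03) = 28.83 dB → 28.8 dB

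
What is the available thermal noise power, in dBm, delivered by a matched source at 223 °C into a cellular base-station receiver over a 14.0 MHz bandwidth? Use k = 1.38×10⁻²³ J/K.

T = 223 °C + 273.15 = 496.15 K
P_n = kTB = 1.38×10⁻²³ × 496.15 × 1.40×10⁷ = 9.59×10⁻¹⁴ W
In dBm: 10 log₁₀(9.59×10⁻¹⁴ / 10⁻³) = −100.2 dBm

−100.2 dBm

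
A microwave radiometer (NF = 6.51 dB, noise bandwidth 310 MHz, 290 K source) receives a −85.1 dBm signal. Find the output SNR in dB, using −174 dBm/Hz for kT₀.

Noise floor: N = −174 + 10 log₁₀(B) + NF
10 log₁₀(3.10×10⁸) = 84.91 dB
N = −174 + 84.91 + 6.51 = −82.58 dBm
SNR = P_sig − N = −85.1 − (−82.58) = −2.52 dB → −2.5 dB

−2.5 dB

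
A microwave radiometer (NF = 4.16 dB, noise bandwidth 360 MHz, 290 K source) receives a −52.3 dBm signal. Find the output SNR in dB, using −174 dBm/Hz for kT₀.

Noise floor: N = −174 + 10 log₁₀(B) + NF
10 log₁₀(3.60×10⁸) = 85.56 dB
N = −174 + 85.56 + 4.16 = −84.28 dBm
SNR = P_sig − N = −52.3 − (−84.28) = 31.98 dB → 32.0 dB

32.0 dB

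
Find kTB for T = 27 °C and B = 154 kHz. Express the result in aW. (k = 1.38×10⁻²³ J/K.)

638 aW

T = 27 °C + 273.15 = 300.15 K
P_n = kTB = 1.38×10⁻²³ × 300.15 × 1.54×10⁵ = 6.38×10⁻¹⁶ W = 638 aW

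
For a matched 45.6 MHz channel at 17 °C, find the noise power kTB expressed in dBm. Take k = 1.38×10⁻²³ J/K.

T = 17 °C + 273.15 = 290.15 K
P_n = kTB = 1.38×10⁻²³ × 290.15 × 4.56×10⁷ = 1.83×10⁻¹³ W
In dBm: 10 log₁₀(1.83×10⁻¹³ / 10⁻³) = −97.4 dBm

−97.4 dBm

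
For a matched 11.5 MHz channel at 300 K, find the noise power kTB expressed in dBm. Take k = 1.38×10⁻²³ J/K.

P_n = kTB = 1.38×10⁻²³ × 300 × 1.15×10⁷ = 4.76×10⁻¹⁴ W
In dBm: 10 log₁₀(4.76×10⁻¹⁴ / 10⁻³) = −103.2 dBm

−103.2 dBm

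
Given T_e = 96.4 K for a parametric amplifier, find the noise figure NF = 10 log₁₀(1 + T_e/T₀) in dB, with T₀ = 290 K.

F = 1 + T_e/T₀ = 1 + 96.4/290 = 1.33241
NF = 10 log₁₀(1.33241) = 1.25 dB

1.25 dB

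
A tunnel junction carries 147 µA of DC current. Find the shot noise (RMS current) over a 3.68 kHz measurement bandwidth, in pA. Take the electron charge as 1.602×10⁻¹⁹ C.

I_n = √(2qI·B)
2qI·B = 2 × 1.602×10⁻¹⁹ × 1.47×10⁻⁴ × 3.68×10³ = 1.73×10⁻¹⁹ A²
I_n = √(1.73×10⁻¹⁹) = 4.16×10⁻¹⁰ A = 416 pA

416 pA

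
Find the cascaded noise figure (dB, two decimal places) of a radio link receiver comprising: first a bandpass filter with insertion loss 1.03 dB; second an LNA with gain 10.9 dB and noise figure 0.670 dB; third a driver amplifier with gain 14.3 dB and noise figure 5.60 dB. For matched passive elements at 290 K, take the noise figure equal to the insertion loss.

Convert to linear (a loss of L dB is a gain of −L dB): F_i = 10^(NF_i/10), G_i = 10^(G_i,dB/10)
  Stage 1: F_1 = 10^(1.03/10) = 1.268, G_1 = 10^(−1.03/10) = 0.7889
  Stage 2: F_2 = 10^(0.670/10) = 1.167, G_2 = 10^(10.9/10) = 12.30
  Stage 3: F_3 = 10^(5.60/10) = 3.631, G_3 = 10^(14.3/10) = 26.92
Friis cascade:
  F = 1.268 + (1.167 − 1)/0.7889 + (3.631 − 1)/9.705 = 1.750
NF = 10 log₁₀(1.750) = 2.43 dB

2.43 dB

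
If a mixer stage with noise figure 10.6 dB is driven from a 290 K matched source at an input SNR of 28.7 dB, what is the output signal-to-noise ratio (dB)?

18.1 dB

By definition F = SNR_in/SNR_out, so in dB: SNR_out = SNR_in − NF
SNR_out = 28.7 − 10.6 = 18.1 dB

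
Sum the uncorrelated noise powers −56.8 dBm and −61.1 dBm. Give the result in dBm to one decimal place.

Convert to linear, add, convert back:
P₁ = 2.09×10⁻⁹ W, P₂ = 7.76×10⁻¹⁰ W
P_tot = 2.87×10⁻⁹ W → 10 log₁₀(P_tot / 10⁻³) = −55.4 dBm

−55.4 dBm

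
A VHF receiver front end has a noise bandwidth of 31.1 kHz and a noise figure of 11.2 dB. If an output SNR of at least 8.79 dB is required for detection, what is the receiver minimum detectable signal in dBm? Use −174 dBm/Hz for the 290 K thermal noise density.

−109.1 dBm

Sensitivity = −174 + 10 log₁₀(B) + NF + SNR_min
= −174 + 44.93 + 11.2 + 8.79
= −109.08 dBm → −109.1 dBm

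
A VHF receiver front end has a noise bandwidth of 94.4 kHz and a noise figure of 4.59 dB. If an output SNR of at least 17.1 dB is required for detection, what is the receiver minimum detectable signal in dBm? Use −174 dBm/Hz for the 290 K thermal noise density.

Sensitivity = −174 + 10 log₁₀(B) + NF + SNR_min
= −174 + 49.75 + 4.59 + 17.1
= −102.56 dBm → −102.6 dBm

−102.6 dBm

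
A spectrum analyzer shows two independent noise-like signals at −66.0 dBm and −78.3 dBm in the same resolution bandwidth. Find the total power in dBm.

−65.8 dBm

Convert to linear, add, convert back:
P₁ = 2.51×10⁻¹⁰ W, P₂ = 1.48×10⁻¹¹ W
P_tot = 2.66×10⁻¹⁰ W → 10 log₁₀(P_tot / 10⁻³) = −65.8 dBm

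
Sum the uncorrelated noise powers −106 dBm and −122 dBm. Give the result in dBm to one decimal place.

−105.9 dBm

Convert to linear, add, convert back:
P₁ = 2.51×10⁻¹⁴ W, P₂ = 6.31×10⁻¹⁶ W
P_tot = 2.57×10⁻¹⁴ W → 10 log₁₀(P_tot / 10⁻³) = −105.9 dBm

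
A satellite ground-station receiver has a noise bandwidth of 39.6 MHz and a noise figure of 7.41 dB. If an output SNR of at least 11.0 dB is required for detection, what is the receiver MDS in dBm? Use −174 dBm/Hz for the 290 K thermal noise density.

−79.6 dBm

Sensitivity = −174 + 10 log₁₀(B) + NF + SNR_min
= −174 + 75.98 + 7.41 + 11.0
= −79.61 dBm → −79.6 dBm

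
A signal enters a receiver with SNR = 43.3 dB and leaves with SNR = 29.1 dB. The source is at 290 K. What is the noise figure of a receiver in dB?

NF (dB) = SNR_in(dB) − SNR_out(dB) when the source is at T₀
NF = 43.3 − 29.1 = 14.2 dB

14.2 dB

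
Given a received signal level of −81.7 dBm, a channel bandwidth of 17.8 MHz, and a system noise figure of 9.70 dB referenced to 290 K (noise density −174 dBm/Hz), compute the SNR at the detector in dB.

Noise floor: N = −174 + 10 log₁₀(B) + NF
10 log₁₀(1.78×10⁷) = 72.5 dB
N = −174 + 72.5 + 9.70 = −91.80 dBm
SNR = P_sig − N = −81.7 − (−91.80) = 10.10 dB → 10.1 dB

10.1 dB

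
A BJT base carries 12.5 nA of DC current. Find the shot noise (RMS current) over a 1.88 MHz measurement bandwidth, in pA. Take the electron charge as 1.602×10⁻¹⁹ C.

I_n = √(2qI·B)
2qI·B = 2 × 1.602×10⁻¹⁹ × 1.25×10⁻⁸ × 1.88×10⁶ = 7.53×10⁻²¹ A²
I_n = √(7.53×10⁻²¹) = 8.68×10⁻¹¹ A = 86.8 pA

86.8 pA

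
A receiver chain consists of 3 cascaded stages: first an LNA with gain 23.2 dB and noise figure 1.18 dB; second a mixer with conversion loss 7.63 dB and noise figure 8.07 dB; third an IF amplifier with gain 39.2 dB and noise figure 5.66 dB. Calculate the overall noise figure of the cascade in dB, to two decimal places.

Convert to linear (a loss of L dB is a gain of −L dB): F_i = 10^(NF_i/10), G_i = 10^(G_i,dB/10)
  Stage 1: F_1 = 10^(1.18/10) = 1.312, G_1 = 10^(23.2/10) = 208.9
  Stage 2: F_2 = 10^(8.07/10) = 6.412, G_2 = 10^(−7.63/10) = 0.1726
  Stage 3: F_3 = 10^(5.66/10) = 3.681, G_3 = 10^(39.2/10) = 8318
Friis cascade:
  F = 1.312 + (6.412 − 1)/208.9 + (3.681 − 1)/36.06 = 1.412
NF = 10 log₁₀(1.412) = 1.50 dB

1.50 dB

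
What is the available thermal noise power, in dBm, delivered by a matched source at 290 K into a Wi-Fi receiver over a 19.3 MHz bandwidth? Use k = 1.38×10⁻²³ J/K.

−101.1 dBm

P_n = kTB = 1.38×10⁻²³ × 290 × 1.93×10⁷ = 7.72×10⁻¹⁴ W
In dBm: 10 log₁₀(7.72×10⁻¹⁴ / 10⁻³) = −101.1 dBm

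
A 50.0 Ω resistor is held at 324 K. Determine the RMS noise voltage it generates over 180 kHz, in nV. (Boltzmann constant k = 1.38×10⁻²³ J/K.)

V_n = √(4kTRB)
4kTRB = 4 × 1.38×10⁻²³ × 324 × 5.00×10¹ × 1.80×10⁵ = 1.61×10⁻¹³ V²
V_n = √(1.61×10⁻¹³) = 4.01×10⁻⁷ V = 401 nV

401 nV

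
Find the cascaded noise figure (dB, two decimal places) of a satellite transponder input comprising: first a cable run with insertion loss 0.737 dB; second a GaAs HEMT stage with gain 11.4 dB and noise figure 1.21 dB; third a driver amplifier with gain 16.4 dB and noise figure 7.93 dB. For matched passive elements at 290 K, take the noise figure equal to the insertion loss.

Convert to linear (a loss of L dB is a gain of −L dB): F_i = 10^(NF_i/10), G_i = 10^(G_i,dB/10)
  Stage 1: F_1 = 10^(0.737/10) = 1.185, G_1 = 10^(−0.737/10) = 0.8439
  Stage 2: F_2 = 10^(1.21/10) = 1.321, G_2 = 10^(11.4/10) = 13.80
  Stage 3: F_3 = 10^(7.93/10) = 6.209, G_3 = 10^(16.4/10) = 43.65
Friis cascade:
  F = 1.185 + (1.321 − 1)/0.8439 + (6.209 − 1)/11.65 = 2.013
NF = 10 log₁₀(2.013) = 3.04 dB

3.04 dB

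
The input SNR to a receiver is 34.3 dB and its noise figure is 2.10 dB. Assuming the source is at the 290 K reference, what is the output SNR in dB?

32.20 dB

By definition F = SNR_in/SNR_out, so in dB: SNR_out = SNR_in − NF
SNR_out = 34.3 − 2.10 = 32.20 dB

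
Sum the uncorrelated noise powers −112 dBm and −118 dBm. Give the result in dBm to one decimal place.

−111.0 dBm

Convert to linear, add, convert back:
P₁ = 6.31×10⁻¹⁵ W, P₂ = 1.58×10⁻¹⁵ W
P_tot = 7.89×10⁻¹⁵ W → 10 log₁₀(P_tot / 10⁻³) = −111.0 dBm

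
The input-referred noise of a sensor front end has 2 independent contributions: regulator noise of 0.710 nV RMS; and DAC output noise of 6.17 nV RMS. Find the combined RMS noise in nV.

6.21 nV

Uncorrelated sources add in power (mean-square): V_tot = √(ΣV_i²)
V_tot = √[(7.10×10⁻¹⁰)² + (6.17×10⁻⁹)²] = 6.21×10⁻⁹ V = 6.21 nV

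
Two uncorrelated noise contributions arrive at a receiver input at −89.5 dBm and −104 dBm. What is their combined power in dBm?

Convert to linear, add, convert back:
P₁ = 1.12×10⁻¹² W, P₂ = 3.98×10⁻¹⁴ W
P_tot = 1.16×10⁻¹² W → 10 log₁₀(P_tot / 10⁻³) = −89.3 dBm

−89.3 dBm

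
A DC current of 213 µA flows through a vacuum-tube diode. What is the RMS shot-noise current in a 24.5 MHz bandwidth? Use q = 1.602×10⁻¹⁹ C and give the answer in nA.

I_n = √(2qI·B)
2qI·B = 2 × 1.602×10⁻¹⁹ × 2.13×10⁻⁴ × 2.45×10⁷ = 1.67×10⁻¹⁵ A²
I_n = √(1.67×10⁻¹⁵) = 4.09×10⁻⁸ A = 40.9 nA

40.9 nA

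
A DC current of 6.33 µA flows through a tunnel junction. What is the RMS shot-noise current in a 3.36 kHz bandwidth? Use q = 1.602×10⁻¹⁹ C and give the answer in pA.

82.6 pA

I_n = √(2qI·B)
2qI·B = 2 × 1.602×10⁻¹⁹ × 6.33×10⁻⁶ × 3.36×10³ = 6.81×10⁻²¹ A²
I_n = √(6.81×10⁻²¹) = 8.26×10⁻¹¹ A = 82.6 pA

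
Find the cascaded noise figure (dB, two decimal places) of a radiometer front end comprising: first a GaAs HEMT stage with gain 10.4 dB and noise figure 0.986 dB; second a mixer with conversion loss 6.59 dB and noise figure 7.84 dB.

Convert to linear (a loss of L dB is a gain of −L dB): F_i = 10^(NF_i/10), G_i = 10^(G_i,dB/10)
  Stage 1: F_1 = 10^(0.986/10) = 1.255, G_1 = 10^(10.4/10) = 10.96
  Stage 2: F_2 = 10^(7.84/10) = 6.081, G_2 = 10^(−6.59/10) = 0.2193
Friis cascade:
  F = 1.255 + (6.081 − 1)/10.96 = 1.718
NF = 10 log₁₀(1.718) = 2.35 dB

2.35 dB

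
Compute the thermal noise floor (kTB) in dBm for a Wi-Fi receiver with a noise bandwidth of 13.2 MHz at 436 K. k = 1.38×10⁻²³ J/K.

P_n = kTB = 1.38×10⁻²³ × 436 × 1.32×10⁷ = 7.94×10⁻¹⁴ W
In dBm: 10 log₁₀(7.94×10⁻¹⁴ / 10⁻³) = −101.0 dBm

−101.0 dBm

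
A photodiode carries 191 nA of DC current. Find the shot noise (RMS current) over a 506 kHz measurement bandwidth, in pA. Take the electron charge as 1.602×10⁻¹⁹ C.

176 pA

I_n = √(2qI·B)
2qI·B = 2 × 1.602×10⁻¹⁹ × 1.91×10⁻⁷ × 5.06×10⁵ = 3.10×10⁻²⁰ A²
I_n = √(3.10×10⁻²⁰) = 1.76×10⁻¹⁰ A = 176 pA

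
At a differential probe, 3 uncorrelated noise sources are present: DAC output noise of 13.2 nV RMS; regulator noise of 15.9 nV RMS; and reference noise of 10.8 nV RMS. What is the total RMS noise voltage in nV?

Uncorrelated sources add in power (mean-square): V_tot = √(ΣV_i²)
V_tot = √[(1.32×10⁻⁸)² + (1.59×10⁻⁸)² + (1.08×10⁻⁸)²] = 2.33×10⁻⁸ V = 23.3 nV

23.3 nV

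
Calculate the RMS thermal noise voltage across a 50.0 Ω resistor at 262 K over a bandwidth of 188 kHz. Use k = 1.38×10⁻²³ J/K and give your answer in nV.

V_n = √(4kTRB)
4kTRB = 4 × 1.38×10⁻²³ × 262 × 5.00×10¹ × 1.88×10⁵ = 1.36×10⁻¹³ V²
V_n = √(1.36×10⁻¹³) = 3.69×10⁻⁷ V = 369 nV

369 nV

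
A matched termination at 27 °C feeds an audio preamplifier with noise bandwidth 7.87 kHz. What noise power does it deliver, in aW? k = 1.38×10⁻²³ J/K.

T = 27 °C + 273.15 = 300.15 K
P_n = kTB = 1.38×10⁻²³ × 300.15 × 7.87×10³ = 3.26×10⁻¹⁷ W = 32.6 aW

32.6 aW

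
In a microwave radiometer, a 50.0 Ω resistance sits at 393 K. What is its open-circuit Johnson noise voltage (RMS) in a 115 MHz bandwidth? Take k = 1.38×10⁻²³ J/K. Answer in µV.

V_n = √(4kTRB)
4kTRB = 4 × 1.38×10⁻²³ × 393 × 5.00×10¹ × 1.15×10⁸ = 1.25×10⁻¹⁰ V²
V_n = √(1.25×10⁻¹⁰) = 1.12×10⁻⁵ V = 11.2 µV

11.2 µV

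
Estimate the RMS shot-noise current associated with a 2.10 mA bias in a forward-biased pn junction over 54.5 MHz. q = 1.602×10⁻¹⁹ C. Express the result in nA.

191 nA

I_n = √(2qI·B)
2qI·B = 2 × 1.602×10⁻¹⁹ × 2.10×10⁻³ × 5.45×10⁷ = 3.67×10⁻¹⁴ A²
I_n = √(3.67×10⁻¹⁴) = 1.91×10⁻⁷ A = 191 nA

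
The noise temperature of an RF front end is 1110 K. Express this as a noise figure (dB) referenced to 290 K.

6.84 dB

F = 1 + T_e/T₀ = 1 + 1110/290 = 4.82759
NF = 10 log₁₀(4.82759) = 6.84 dB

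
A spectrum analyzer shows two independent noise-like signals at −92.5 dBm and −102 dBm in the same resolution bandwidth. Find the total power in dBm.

Convert to linear, add, convert back:
P₁ = 5.62×10⁻¹³ W, P₂ = 6.31×10⁻¹⁴ W
P_tot = 6.25×10⁻¹³ W → 10 log₁₀(P_tot / 10⁻³) = −92.0 dBm

−92.0 dBm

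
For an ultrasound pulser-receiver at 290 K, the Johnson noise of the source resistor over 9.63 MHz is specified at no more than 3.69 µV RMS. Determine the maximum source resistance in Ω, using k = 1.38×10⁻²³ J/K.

88.3 Ω

Johnson–Nyquist: V_n = √(4kTRB) ⇒ R = V_n² / (4kTB)
4kTB = 4 × 1.38×10⁻²³ × 290 × 9.63×10⁶ = 1.54×10⁻¹³
R = (3.69×10⁻⁶)² / 1.54×10⁻¹³ = 8.83×10¹ Ω = 88.3 Ω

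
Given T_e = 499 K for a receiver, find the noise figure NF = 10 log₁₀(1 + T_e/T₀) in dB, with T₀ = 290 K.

4.35 dB

F = 1 + T_e/T₀ = 1 + 499/290 = 2.72069
NF = 10 log₁₀(2.72069) = 4.35 dB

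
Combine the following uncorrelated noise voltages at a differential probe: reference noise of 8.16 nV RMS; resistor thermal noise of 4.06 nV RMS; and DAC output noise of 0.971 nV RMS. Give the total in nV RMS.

9.17 nV

Uncorrelated sources add in power (mean-square): V_tot = √(ΣV_i²)
V_tot = √[(8.16×10⁻⁹)² + (4.06×10⁻⁹)² + (9.71×10⁻¹⁰)²] = 9.17×10⁻⁹ V = 9.17 nV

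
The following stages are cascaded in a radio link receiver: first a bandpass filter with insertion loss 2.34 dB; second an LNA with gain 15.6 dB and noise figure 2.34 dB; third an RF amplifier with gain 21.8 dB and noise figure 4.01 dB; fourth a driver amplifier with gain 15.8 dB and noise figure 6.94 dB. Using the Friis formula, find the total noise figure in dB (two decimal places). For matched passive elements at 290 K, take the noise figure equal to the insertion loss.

4.79 dB

Convert to linear (a loss of L dB is a gain of −L dB): F_i = 10^(NF_i/10), G_i = 10^(G_i,dB/10)
  Stage 1: F_1 = 10^(2.34/10) = 1.714, G_1 = 10^(−2.34/10) = 0.5834
  Stage 2: F_2 = 10^(2.34/10) = 1.714, G_2 = 10^(15.6/10) = 36.31
  Stage 3: F_3 = 10^(4.01/10) = 2.518, G_3 = 10^(21.8/10) = 151.4
  Stage 4: F_4 = 10^(6.94/10) = 4.943, G_4 = 10^(15.8/10) = 38.02
Friis cascade:
  F = 1.714 + (1.714 − 1)/0.5834 + (2.518 − 1)/21.18 + (4.943 − 1)/3206 = 3.011
NF = 10 log₁₀(3.011) = 4.79 dB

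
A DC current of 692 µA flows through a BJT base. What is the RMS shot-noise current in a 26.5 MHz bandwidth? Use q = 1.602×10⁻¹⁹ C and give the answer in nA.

76.7 nA

I_n = √(2qI·B)
2qI·B = 2 × 1.602×10⁻¹⁹ × 6.92×10⁻⁴ × 2.65×10⁷ = 5.88×10⁻¹⁵ A²
I_n = √(5.88×10⁻¹⁵) = 7.67×10⁻⁸ A = 76.7 nA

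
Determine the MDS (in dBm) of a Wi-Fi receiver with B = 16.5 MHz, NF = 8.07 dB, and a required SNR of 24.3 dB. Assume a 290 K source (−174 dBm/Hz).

−69.5 dBm

Sensitivity = −174 + 10 log₁₀(B) + NF + SNR_min
= −174 + 72.17 + 8.07 + 24.3
= −69.46 dBm → −69.5 dBm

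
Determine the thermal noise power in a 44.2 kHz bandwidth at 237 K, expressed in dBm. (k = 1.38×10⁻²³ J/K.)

−128.4 dBm

P_n = kTB = 1.38×10⁻²³ × 237 × 4.42×10⁴ = 1.45×10⁻¹⁶ W
In dBm: 10 log₁₀(1.45×10⁻¹⁶ / 10⁻³) = −128.4 dBm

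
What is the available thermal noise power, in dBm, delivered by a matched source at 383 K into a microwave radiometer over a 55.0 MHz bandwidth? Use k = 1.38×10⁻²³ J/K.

−95.4 dBm

P_n = kTB = 1.38×10⁻²³ × 383 × 5.50×10⁷ = 2.91×10⁻¹³ W
In dBm: 10 log₁₀(2.91×10⁻¹³ / 10⁻³) = −95.4 dBm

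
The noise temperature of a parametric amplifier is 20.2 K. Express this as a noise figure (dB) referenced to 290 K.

F = 1 + T_e/T₀ = 1 + 20.2/290 = 1.06966
NF = 10 log₁₀(1.06966) = 0.292 dB

0.292 dB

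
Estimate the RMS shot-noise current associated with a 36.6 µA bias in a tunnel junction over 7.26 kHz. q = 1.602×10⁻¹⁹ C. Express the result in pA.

292 pA

I_n = √(2qI·B)
2qI·B = 2 × 1.602×10⁻¹⁹ × 3.66×10⁻⁵ × 7.26×10³ = 8.51×10⁻²⁰ A²
I_n = √(8.51×10⁻²⁰) = 2.92×10⁻¹⁰ A = 292 pA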